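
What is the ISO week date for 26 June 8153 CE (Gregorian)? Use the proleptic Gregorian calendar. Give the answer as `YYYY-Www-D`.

8153-W26-2

The weekday is Tuesday (ISO weekday 2).
That Tuesday belongs to ISO week 26 of ISO year 8153.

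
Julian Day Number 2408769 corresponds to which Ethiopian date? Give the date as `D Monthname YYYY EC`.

JDN 2408769 is 19 November 1882 in the Gregorian calendar.
In the Ethiopian calendar that day is 11 Hidar 1875 EC.

11 Hidar 1875 EC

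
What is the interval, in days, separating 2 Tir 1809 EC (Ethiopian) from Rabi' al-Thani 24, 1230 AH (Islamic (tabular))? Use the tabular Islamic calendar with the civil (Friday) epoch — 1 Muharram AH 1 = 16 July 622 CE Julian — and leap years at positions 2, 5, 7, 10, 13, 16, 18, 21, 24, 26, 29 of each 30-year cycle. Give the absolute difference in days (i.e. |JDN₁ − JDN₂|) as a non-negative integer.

First date → JDN 2384714; second date → JDN 2384069.
The interval is |2384714 − 2384069| = 645 days.

645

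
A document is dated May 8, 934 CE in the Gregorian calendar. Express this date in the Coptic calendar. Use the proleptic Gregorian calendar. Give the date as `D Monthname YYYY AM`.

8 Pashons 650 AM

Julian Day Number of the source date = 2062324.
Converting JDN 2062324 to the Coptic calendar gives 8 Pashons 650 AM.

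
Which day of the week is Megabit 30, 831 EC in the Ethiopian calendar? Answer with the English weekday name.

Equivalently 30 March 839 Gregorian, JDN 2027587.
Since JDN mod 7 = 2 (0 = Monday), the day is Wednesday.

Wednesday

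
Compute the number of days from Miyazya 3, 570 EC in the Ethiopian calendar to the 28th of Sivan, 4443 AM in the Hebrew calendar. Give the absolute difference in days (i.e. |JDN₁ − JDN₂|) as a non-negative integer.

First date → JDN 1932260; second date → JDN 1970673.
The interval is |1932260 − 1970673| = 38413 days.

38413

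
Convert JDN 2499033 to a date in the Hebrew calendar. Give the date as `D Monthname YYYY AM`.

27 Tevet 5890 AM

JDN 2499033 is 7 January 2130 in the Gregorian calendar.
In the Hebrew calendar that day is 27 Tevet 5890 AM.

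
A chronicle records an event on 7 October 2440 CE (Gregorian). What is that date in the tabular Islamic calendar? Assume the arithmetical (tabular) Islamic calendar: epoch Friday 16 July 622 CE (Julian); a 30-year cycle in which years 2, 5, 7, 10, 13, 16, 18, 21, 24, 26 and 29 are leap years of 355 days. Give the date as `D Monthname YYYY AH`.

10 Muharram 1875 AH

Julian Day Number of the source date = 2612532.
Converting JDN 2612532 to the tabular Islamic calendar gives 10 Muharram 1875 AH.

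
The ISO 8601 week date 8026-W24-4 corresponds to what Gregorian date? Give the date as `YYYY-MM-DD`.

8026-06-11

ISO week 1 of 8026 is the week containing the first Thursday of 8026.
Week 24, day 4 (Thursday) lands on 8026-06-11.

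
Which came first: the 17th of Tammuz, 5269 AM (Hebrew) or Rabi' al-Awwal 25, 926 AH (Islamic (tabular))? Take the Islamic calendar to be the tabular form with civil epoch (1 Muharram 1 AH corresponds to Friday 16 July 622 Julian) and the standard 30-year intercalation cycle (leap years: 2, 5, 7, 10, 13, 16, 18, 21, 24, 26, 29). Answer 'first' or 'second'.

first

Converting both to JDN: 2272406 vs 2276312; the smaller is the first.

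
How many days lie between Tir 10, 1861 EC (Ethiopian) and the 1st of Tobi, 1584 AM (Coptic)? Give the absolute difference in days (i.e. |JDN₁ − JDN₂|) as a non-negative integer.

JDN of the first date = 2403715.
JDN of the second date = 2403341.
|2403341 − 2403715| = 374.

374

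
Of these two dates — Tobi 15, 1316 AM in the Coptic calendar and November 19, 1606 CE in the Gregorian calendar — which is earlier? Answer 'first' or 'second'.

first

Converting both to JDN: 2305468 vs 2307962; the smaller is the first.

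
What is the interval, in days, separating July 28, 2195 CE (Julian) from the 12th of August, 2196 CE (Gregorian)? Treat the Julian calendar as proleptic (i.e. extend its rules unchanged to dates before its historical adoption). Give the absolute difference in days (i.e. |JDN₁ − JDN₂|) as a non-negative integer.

First date → JDN 2522990; second date → JDN 2523357.
The interval is |2522990 − 2523357| = 367 days.

367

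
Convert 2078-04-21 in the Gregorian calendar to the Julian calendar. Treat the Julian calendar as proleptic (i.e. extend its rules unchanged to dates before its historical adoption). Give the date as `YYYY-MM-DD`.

2078-04-08

The Julian–Gregorian offset here is 13 days (Julian trailing).
21 April 2078 Gregorian − 13 days → 8 April 2078 Julian.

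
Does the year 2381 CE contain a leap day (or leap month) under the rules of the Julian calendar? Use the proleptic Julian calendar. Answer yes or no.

no

2381 mod 4 = 1, so it is a common year in the Julian calendar.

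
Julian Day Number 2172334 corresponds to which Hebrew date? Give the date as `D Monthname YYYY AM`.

24 Tammuz 4995 AM

The proleptic Gregorian equivalent of JDN 2172334 is 19 July 1235.
In the Hebrew calendar that day is 24 Tammuz 4995 AM.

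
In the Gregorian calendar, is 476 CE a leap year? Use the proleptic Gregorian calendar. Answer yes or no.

yes

476 is divisible by 4 and not by 100, so it is a leap year.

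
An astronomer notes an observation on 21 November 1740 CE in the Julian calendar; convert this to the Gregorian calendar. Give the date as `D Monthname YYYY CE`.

At this point the Julian calendar is 11 days behind the Gregorian.
21 November 1740 Julian + 11 days → 2 December 1740 Gregorian.

2 December 1740 CE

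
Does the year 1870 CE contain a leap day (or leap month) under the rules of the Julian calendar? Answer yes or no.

1870 mod 4 = 2, so it is a common year in the Julian calendar.

no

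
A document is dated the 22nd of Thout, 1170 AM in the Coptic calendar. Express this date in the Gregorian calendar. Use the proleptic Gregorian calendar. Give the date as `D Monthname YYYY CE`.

28 September 1453 CE

Julian Day Number of the source date = 2252028.
Converting JDN 2252028 to the Gregorian calendar gives 28 September 1453 CE.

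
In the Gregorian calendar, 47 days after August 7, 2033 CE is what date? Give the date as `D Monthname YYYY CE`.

23 September 2033 CE

JDN of August 7, 2033 CE = 2463817.
2463817 + 47 = 2463864.
JDN 2463864 in the Gregorian calendar is 23 September 2033 CE.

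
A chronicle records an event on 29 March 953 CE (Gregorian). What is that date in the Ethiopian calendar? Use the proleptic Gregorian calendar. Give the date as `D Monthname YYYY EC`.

Both dates share Julian Day Number 2069224; in the Ethiopian calendar that is 28 Megabit 945 EC.

28 Megabit 945 EC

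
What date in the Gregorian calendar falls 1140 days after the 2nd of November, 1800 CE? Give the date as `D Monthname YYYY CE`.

The starting date is JDN 2378802; 2378802 + 1140 = 2379942.
JDN 2379942 corresponds to 17 December 1803 CE.

17 December 1803 CE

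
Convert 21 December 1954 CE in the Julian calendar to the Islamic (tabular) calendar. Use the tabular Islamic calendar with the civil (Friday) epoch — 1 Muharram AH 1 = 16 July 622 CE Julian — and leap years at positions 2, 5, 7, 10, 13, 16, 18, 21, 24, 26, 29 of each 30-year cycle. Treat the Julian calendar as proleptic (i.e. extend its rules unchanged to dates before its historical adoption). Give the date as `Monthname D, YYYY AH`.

Jumada al-Awwal 9, 1374 AH

The source date corresponds to 3 January 1955 in the Gregorian calendar (JDN 2435111).
That day falls on 9 Jumada al-Awwal 1374 AH in the tabular Islamic calendar.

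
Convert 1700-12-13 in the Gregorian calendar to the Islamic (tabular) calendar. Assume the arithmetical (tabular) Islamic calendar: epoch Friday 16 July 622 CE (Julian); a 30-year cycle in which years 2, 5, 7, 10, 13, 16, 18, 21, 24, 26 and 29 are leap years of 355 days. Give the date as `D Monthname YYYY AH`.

Both dates share Julian Day Number 2342319; in the tabular Islamic calendar that is 2 Rajab 1112 AH.

2 Rajab 1112 AH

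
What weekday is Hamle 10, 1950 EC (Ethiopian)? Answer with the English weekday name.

Thursday

Equivalently 17 July 1958 Gregorian, JDN 2436402.
JDN 2436402 mod 7 = 3, and JDN 0 was a Monday, so this is a Thursday.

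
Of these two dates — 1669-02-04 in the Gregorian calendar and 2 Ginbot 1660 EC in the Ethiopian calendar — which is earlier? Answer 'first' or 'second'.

First date → JDN 2330685; second date → JDN 2330412.
JDN 2330412 < JDN 2330685, so the second date is earlier.

second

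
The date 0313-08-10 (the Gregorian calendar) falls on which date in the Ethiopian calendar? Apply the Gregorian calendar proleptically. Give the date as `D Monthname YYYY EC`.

Julian Day Number of the source date = 1835602.
Converting JDN 1835602 to the Ethiopian calendar gives 16 Nehase 305 EC.

16 Nehase 305 EC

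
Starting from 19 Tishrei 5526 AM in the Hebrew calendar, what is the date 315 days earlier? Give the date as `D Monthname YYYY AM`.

JDN of 19 Tishrei 5526 AM = 2365990.
2365990 − 315 = 2365675.
JDN 2365675 in the Hebrew calendar is 28 Cheshvan 5525 AM.

28 Cheshvan 5525 AM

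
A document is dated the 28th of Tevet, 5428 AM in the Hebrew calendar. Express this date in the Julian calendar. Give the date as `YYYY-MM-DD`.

1668-01-02

Both dates share Julian Day Number 2330296; in the Julian calendar that is 2 January 1668 CE.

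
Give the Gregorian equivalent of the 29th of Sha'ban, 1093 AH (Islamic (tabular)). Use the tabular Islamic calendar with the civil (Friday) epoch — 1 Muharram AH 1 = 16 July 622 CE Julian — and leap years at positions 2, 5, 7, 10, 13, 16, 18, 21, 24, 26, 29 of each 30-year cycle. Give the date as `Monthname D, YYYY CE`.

September 2, 1682 CE

Julian Day Number of the source date = 2335643.
Converting JDN 2335643 to the Gregorian calendar gives 2 September 1682 CE.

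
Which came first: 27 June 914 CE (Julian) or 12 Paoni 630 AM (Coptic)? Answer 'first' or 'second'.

First date → JDN 2055074; second date → JDN 2055053.
JDN 2055053 < JDN 2055074, so the second date is earlier.

second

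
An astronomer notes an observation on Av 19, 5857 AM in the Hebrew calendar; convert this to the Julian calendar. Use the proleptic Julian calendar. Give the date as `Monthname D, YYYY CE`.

Julian Day Number of the source date = 2487183.
Converting JDN 2487183 to the Julian calendar gives 15 July 2097 CE.

July 15, 2097 CE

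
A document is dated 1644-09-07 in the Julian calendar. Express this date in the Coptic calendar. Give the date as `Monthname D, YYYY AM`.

Thout 10, 1361 AM

Both dates share Julian Day Number 2321779; in the Coptic calendar that is 10 Thout 1361 AM.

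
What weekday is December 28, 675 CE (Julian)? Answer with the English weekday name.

Equivalently 31 December 675 Gregorian, JDN 1967963.
JDN 1967963 mod 7 = 4, and JDN 0 was a Monday, so this is a Friday.

Friday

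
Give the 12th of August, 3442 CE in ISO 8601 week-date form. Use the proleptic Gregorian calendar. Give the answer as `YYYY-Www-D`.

3442-W32-5

The weekday is Friday (ISO weekday 5).
That Friday belongs to ISO week 32 of ISO year 3442.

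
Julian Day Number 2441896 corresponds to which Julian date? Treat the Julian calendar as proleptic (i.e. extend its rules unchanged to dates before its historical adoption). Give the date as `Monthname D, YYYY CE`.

July 19, 1973 CE

The Gregorian equivalent of JDN 2441896 is 1 August 1973.
In the Julian calendar that day is July 19, 1973 CE.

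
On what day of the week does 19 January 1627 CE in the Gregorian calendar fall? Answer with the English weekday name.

Tuesday

JDN 2315328 mod 7 = 1, and JDN 0 was a Monday, so this is a Tuesday.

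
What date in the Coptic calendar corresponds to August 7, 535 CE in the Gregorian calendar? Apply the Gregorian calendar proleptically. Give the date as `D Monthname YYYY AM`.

Julian Day Number of the source date = 1916683.
Converting JDN 1916683 to the Coptic calendar gives 12 Mesori 251 AM.

12 Mesori 251 AM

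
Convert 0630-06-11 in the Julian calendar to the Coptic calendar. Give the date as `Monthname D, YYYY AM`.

Paoni 17, 346 AM

The source date corresponds to 14 June 630 in the proleptic Gregorian calendar (JDN 1951327).
That day falls on 17 Paoni 346 AM in the Coptic calendar.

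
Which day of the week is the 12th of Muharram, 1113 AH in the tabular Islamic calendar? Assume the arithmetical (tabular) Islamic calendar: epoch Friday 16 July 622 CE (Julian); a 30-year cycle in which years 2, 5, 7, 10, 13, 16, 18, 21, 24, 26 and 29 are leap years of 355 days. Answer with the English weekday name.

Sunday

Equivalently 19 June 1701 Gregorian, JDN 2342507.
Since JDN mod 7 = 6 (0 = Monday), the day is Sunday.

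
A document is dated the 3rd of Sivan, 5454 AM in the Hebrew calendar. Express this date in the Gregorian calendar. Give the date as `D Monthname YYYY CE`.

Both dates share Julian Day Number 2339928; in the Gregorian calendar that is 27 May 1694 CE.

27 May 1694 CE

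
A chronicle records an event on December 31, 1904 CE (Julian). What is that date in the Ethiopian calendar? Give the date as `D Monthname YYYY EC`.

Julian Day Number of the source date = 2416859.
Converting JDN 2416859 to the Ethiopian calendar gives 5 Tir 1897 EC.

5 Tir 1897 EC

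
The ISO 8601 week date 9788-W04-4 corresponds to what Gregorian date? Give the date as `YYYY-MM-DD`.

9788-01-24

ISO week 1 of 9788 is the week containing the first Thursday of 9788.
Week 4, day 4 (Thursday) lands on 9788-01-24.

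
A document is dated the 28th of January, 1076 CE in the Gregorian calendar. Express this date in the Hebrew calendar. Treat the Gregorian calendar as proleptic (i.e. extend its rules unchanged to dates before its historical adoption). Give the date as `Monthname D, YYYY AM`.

Both dates share Julian Day Number 2114088; in the Hebrew calendar that is 14 Shevat 4836 AM.

Shevat 14, 4836 AM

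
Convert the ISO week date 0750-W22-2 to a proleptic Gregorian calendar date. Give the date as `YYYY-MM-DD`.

ISO week 1 of 750 is the week containing the first Thursday of 750.
Week 22, day 2 (Tuesday) lands on 0750-05-30.

0750-05-30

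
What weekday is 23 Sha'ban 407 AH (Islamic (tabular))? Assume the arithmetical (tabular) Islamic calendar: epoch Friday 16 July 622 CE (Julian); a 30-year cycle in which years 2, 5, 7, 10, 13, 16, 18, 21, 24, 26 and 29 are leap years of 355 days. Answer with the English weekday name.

Friday

Equivalently 31 January 1017 Gregorian, JDN 2092542.
Since JDN mod 7 = 4 (0 = Monday), the day is Friday.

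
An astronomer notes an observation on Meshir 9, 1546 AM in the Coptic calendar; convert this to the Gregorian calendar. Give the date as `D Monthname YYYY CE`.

Julian Day Number of the source date = 2389499.
Converting JDN 2389499 to the Gregorian calendar gives 15 February 1830 CE.

15 February 1830 CE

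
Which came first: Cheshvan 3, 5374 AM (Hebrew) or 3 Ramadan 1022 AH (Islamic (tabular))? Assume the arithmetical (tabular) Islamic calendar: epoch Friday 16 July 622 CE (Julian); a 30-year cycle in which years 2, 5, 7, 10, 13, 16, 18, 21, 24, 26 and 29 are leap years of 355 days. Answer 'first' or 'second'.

second

First date → JDN 2310487; second date → JDN 2310486.
JDN 2310486 < JDN 2310487, so the second date is earlier.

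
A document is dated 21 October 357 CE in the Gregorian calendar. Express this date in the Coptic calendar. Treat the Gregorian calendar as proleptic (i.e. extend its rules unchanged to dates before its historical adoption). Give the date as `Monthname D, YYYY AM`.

Julian Day Number of the source date = 1851745.
Converting JDN 1851745 to the Coptic calendar gives 23 Paopi 74 AM.

Paopi 23, 74 AM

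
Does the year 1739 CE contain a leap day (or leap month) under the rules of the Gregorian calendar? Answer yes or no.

no

1739 is not divisible by 4, so it is a common year.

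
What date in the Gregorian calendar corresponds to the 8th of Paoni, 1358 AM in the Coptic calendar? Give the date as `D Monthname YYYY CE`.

Both dates share Julian Day Number 2320951; in the Gregorian calendar that is 12 June 1642 CE.

12 June 1642 CE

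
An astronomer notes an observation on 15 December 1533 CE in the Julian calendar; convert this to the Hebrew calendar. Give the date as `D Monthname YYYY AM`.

The source date corresponds to 25 December 1533 in the proleptic Gregorian calendar (JDN 2281335).
That day falls on 27 Kislev 5294 AM in the Hebrew calendar.

27 Kislev 5294 AM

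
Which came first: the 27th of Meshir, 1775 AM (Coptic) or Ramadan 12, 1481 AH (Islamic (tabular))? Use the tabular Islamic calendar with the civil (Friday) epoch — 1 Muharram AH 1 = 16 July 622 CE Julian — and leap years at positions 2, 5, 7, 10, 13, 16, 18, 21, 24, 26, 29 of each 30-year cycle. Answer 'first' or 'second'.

The two dates have Julian Day Numbers 2473159 and 2473150 respectively.
Since 2473150 < 2473159, the second date comes first.

second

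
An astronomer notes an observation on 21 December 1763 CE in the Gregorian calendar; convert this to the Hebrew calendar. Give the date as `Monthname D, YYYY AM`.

Julian Day Number of the source date = 2365337.
Converting JDN 2365337 to the Hebrew calendar gives 15 Tevet 5524 AM.

Tevet 15, 5524 AM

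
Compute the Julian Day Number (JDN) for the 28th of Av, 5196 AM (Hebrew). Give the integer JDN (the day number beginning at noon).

2245779

In the proleptic Gregorian calendar the same day is 19 August 1436.
JDN 2400001 is 17 November 1858 CE (Gregorian), MJD 0; the target day is −154222 days from there, so JDN = 2245779.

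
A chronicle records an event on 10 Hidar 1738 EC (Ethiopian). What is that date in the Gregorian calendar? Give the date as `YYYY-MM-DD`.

Julian Day Number of the source date = 2358729.
Converting JDN 2358729 to the Gregorian calendar gives 17 November 1745 CE.

1745-11-17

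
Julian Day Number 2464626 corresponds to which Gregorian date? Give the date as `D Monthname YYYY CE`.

Counting from JDN 2299161 = 15 Oct 1582 gives an offset of 165465 days.

25 October 2035 CE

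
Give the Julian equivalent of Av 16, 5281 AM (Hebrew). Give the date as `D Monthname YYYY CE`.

20 July 1521 CE

Julian Day Number of the source date = 2276804.
Converting JDN 2276804 to the Julian calendar gives 20 July 1521 CE.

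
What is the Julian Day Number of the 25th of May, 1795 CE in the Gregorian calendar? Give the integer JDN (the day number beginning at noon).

2376815

JDN 2400001 is 17 November 1858 CE (Gregorian), MJD 0; the target day is −23186 days from there, so JDN = 2376815.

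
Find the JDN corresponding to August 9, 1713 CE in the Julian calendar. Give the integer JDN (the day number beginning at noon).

In the Gregorian calendar the same day is 20 August 1713.
JDN 2299161 is 15 October 1582 CE (Gregorian); the target day is +47791 days from there, so JDN = 2346952.

2346952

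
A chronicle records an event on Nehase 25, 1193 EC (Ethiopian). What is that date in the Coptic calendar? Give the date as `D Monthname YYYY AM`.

25 Mesori 917 AM

Julian Day Number of the source date = 2159953.
Converting JDN 2159953 to the Coptic calendar gives 25 Mesori 917 AM.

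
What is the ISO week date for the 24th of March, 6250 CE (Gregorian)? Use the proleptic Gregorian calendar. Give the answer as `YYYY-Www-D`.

6250-W12-7

The weekday is Sunday (ISO weekday 7).
That Sunday belongs to ISO week 12 of ISO year 6250.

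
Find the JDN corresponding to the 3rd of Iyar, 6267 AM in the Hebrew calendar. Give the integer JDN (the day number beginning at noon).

2636828

Equivalently 16 April 2507 (Gregorian).
JDN 2400001 is 17 November 1858 CE (Gregorian), MJD 0; the target day is +236827 days from there, so JDN = 2636828.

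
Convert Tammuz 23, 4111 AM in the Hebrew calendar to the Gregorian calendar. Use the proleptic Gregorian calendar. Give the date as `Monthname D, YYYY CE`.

Both dates share Julian Day Number 1849446; in the Gregorian calendar that is 6 July 351 CE.

July 6, 351 CE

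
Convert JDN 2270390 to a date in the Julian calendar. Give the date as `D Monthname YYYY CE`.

28 December 1503 CE

JDN 2270390 is 7 January 1504 in the proleptic Gregorian calendar.
In the Julian calendar that day is 28 December 1503 CE.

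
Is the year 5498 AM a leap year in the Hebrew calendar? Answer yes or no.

Hebrew year 5498 is year 7 of its 19-year Metonic cycle; leap years are at positions 3, 6, 8, 11, 14, 17, 19, so it is a common year (12 months).

no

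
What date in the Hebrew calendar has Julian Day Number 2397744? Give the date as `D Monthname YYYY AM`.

The Gregorian equivalent of JDN 2397744 is 12 September 1852.
In the Hebrew calendar that day is 28 Elul 5612 AM.

28 Elul 5612 AM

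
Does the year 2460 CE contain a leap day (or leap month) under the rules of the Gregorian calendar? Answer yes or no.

2460 is divisible by 4 and not by 100, so it is a leap year.

yes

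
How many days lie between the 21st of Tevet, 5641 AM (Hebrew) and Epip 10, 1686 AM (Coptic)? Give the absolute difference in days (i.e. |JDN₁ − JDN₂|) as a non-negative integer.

32712

First date → JDN 2408073; second date → JDN 2440785.
The interval is |2408073 − 2440785| = 32712 days.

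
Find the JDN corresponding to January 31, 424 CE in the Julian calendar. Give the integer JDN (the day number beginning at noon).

In the proleptic Gregorian calendar the same day is 1 February 424.
JDN 2299161 is 15 October 1582 CE (Gregorian); the target day is −423207 days from there, so JDN = 1875954.

1875954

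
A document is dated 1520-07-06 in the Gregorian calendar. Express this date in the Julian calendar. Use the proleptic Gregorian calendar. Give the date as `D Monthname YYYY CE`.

The Julian–Gregorian offset here is 10 days (Julian trailing).
6 July 1520 Gregorian − 10 days → 26 June 1520 Julian.

26 June 1520 CE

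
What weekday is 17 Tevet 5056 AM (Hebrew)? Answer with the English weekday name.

In the proleptic Gregorian calendar this is 1 January 1296 (JDN 2194415).
JDN 2194415 mod 7 = 6, and JDN 0 was a Monday, so this is a Sunday.

Sunday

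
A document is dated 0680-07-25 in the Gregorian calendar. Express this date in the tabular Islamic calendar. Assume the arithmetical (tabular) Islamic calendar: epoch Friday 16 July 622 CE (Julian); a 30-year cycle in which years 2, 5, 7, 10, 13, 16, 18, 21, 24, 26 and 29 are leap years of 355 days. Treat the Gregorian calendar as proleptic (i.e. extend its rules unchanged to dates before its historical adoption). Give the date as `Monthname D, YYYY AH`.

Shawwal 18, 60 AH

Both dates share Julian Day Number 1969631; in the tabular Islamic calendar that is 18 Shawwal 60 AH.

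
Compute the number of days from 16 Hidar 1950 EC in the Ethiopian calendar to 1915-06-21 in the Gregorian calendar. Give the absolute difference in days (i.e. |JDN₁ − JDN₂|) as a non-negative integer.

JDN of the first date = 2436168.
JDN of the second date = 2420670.
|2420670 − 2436168| = 15498.

15498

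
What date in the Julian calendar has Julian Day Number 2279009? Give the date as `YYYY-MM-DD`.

JDN 2279009 is 13 August 1527 in the proleptic Gregorian calendar.
In the Julian calendar that day is 1527-08-03.

1527-08-03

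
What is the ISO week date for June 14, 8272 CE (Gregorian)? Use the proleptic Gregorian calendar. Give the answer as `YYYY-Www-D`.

The weekday is Friday (ISO weekday 5).
That Friday belongs to ISO week 24 of ISO year 8272.

8272-W24-5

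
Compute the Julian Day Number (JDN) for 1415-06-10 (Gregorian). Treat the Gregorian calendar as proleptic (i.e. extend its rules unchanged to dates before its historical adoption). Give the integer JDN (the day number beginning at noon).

2238038

JDN 2400001 is 17 November 1858 CE (Gregorian), MJD 0; the target day is −161963 days from there, so JDN = 2238038.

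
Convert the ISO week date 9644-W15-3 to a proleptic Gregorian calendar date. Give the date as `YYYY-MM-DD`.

9644-04-13

ISO week 1 of 9644 is the week containing the first Thursday of 9644.
Week 15, day 3 (Wednesday) lands on 9644-04-13.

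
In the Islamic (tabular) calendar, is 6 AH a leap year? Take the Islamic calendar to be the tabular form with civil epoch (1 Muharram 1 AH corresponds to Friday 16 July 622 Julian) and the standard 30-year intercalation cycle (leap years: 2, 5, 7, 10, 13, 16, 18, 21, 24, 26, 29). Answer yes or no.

Year 6 AH is year 6 of its 30-year cycle; leap positions are 2, 5, 7, 10, 13, 16, 18, 21, 24, 26, 29, so it is a common year (354 days).

no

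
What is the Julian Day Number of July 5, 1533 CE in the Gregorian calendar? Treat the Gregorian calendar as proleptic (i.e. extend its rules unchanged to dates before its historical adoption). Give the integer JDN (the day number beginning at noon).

2281162

JDN 2400001 is 17 November 1858 CE (Gregorian), MJD 0; the target day is −118839 days from there, so JDN = 2281162.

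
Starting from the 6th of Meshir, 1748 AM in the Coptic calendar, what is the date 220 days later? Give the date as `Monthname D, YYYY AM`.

JDN of the 6th of Meshir, 1748 AM = 2463277.
2463277 + 220 = 2463497.
JDN 2463497 in the Coptic calendar is Thout 11, 1749 AM.

Thout 11, 1749 AM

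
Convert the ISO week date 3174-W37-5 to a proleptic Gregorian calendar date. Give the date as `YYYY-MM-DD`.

ISO week 1 of 3174 is the week containing the first Thursday of 3174.
Week 37, day 5 (Friday) lands on 3174-09-13.

3174-09-13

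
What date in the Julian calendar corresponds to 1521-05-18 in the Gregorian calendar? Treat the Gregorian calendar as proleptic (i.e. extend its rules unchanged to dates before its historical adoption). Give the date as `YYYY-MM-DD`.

1521-05-08

At this point the Julian calendar is 10 days behind the Gregorian.
18 May 1521 Gregorian − 10 days → 8 May 1521 Julian.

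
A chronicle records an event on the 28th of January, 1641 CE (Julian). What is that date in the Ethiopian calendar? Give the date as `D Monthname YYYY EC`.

3 Yekatit 1633 EC

The source date corresponds to 7 February 1641 in the Gregorian calendar (JDN 2320461).
That day falls on 3 Yekatit 1633 EC in the Ethiopian calendar.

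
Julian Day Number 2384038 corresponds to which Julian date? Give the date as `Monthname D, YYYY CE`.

The Gregorian equivalent of JDN 2384038 is 5 March 1815.
In the Julian calendar that day is February 21, 1815 CE.

February 21, 1815 CE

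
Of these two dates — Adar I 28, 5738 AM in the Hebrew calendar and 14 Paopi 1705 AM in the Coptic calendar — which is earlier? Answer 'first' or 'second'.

first

The two dates have Julian Day Numbers 2443575 and 2447459 respectively.
Since 2443575 < 2447459, the first date comes first.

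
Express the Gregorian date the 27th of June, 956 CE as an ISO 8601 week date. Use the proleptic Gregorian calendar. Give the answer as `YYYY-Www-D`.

The weekday is Sunday (ISO weekday 7).
That Sunday belongs to ISO week 26 of ISO year 956.

0956-W26-7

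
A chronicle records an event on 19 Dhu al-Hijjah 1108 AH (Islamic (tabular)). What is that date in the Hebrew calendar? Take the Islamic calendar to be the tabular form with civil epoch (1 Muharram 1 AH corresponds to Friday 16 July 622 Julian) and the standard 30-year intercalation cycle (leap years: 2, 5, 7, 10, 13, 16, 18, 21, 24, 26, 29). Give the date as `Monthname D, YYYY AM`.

Both dates share Julian Day Number 2341067; in the Hebrew calendar that is 20 Tammuz 5457 AM.

Tammuz 20, 5457 AM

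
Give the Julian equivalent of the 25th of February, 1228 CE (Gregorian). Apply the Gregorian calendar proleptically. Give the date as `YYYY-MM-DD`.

For dates in this range the Gregorian date is 7 days ahead of the Julian.
25 February 1228 Gregorian − 7 days → 18 February 1228 Julian.

1228-02-18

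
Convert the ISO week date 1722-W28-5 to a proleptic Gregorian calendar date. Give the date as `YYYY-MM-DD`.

ISO week 1 of 1722 is the week containing the first Thursday of 1722.
Week 28, day 5 (Friday) lands on 1722-07-10.

1722-07-10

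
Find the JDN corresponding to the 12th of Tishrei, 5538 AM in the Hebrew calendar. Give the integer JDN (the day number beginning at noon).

Equivalently 13 October 1777 (Gregorian).
JDN 2451545 is 1 January 2000 CE (Gregorian); the target day is −81163 days from there, so JDN = 2370382.

2370382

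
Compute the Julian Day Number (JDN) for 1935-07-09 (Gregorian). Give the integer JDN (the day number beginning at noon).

2427993

JDN 2299161 is 15 October 1582 CE (Gregorian); the target day is +128832 days from there, so JDN = 2427993.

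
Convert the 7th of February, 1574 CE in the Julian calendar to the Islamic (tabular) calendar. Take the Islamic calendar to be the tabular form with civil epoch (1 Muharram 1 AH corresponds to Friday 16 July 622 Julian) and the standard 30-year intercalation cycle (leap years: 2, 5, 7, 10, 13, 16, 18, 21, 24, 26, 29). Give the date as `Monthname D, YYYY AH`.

The source date corresponds to 17 February 1574 in the proleptic Gregorian calendar (JDN 2295999).
That day falls on 15 Shawwal 981 AH in the tabular Islamic calendar.

Shawwal 15, 981 AH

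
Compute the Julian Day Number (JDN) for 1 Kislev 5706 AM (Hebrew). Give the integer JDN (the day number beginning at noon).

Equivalently 6 November 1945 (Gregorian).
JDN 2400001 is 17 November 1858 CE (Gregorian), MJD 0; the target day is +31765 days from there, so JDN = 2431766.

2431766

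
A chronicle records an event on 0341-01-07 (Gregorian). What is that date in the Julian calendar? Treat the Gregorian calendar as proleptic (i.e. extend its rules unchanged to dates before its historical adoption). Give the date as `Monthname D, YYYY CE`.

For dates in this range the Gregorian date is 1 day ahead of the Julian.
7 January 341 Gregorian − 1 day → 6 January 341 Julian.

January 6, 341 CE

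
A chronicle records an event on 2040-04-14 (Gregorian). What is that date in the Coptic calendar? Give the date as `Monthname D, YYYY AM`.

Both dates share Julian Day Number 2466259; in the Coptic calendar that is 6 Parmouti 1756 AM.

Parmouti 6, 1756 AM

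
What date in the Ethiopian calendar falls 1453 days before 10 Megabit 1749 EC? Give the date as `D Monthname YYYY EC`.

Counting 1453 days back from JDN 2362867 reaches JDN 2361414, which is 18 Megabit 1745 EC.

18 Megabit 1745 EC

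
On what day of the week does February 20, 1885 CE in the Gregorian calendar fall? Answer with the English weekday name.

Friday

2409593 ≡ 4 (mod 7); counting from Monday = 0 gives Friday.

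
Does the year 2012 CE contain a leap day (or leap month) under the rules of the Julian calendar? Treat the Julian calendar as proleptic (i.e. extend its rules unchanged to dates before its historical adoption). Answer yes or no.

yes

2012 mod 4 = 0, so it is a leap year in the Julian calendar.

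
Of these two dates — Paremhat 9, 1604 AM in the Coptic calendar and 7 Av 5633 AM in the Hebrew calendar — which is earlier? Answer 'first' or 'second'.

The two dates have Julian Day Numbers 2410714 and 2405371 respectively.
Since 2405371 < 2410714, the second date comes first.

second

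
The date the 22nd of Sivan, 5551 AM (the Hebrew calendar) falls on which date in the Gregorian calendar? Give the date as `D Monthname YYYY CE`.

Both dates share Julian Day Number 2375384; in the Gregorian calendar that is 24 June 1791 CE.

24 June 1791 CE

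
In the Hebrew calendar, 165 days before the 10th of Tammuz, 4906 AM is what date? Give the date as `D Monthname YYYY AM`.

22 Tevet 4906 AM

Counting 165 days back from JDN 2139807 reaches JDN 2139642, which is 22 Tevet 4906 AM.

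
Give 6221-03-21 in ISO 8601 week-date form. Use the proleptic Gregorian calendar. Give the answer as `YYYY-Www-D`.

6221-W12-3

The weekday is Wednesday (ISO weekday 3).
That Wednesday belongs to ISO week 12 of ISO year 6221.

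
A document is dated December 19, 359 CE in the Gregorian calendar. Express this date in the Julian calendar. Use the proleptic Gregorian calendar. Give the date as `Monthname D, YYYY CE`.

The Julian–Gregorian offset here is 1 day (Julian trailing).
19 December 359 Gregorian − 1 day → 18 December 359 Julian.

December 18, 359 CE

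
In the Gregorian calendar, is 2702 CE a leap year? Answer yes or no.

no

2702 is not divisible by 4, so it is a common year.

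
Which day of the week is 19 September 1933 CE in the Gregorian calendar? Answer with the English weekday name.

JDN 2427335 mod 7 = 1, and JDN 0 was a Monday, so this is a Tuesday.

Tuesday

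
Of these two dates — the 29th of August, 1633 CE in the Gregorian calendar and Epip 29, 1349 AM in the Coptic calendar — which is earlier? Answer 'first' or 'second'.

second

The two dates have Julian Day Numbers 2317742 and 2317715 respectively.
Since 2317715 < 2317742, the second date comes first.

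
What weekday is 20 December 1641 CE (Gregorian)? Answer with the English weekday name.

Since JDN mod 7 = 4 (0 = Monday), the day is Friday.

Friday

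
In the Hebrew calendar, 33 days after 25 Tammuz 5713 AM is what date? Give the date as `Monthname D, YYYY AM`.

Av 29, 5713 AM

The starting date is JDN 2434567; 2434567 + 33 = 2434600.
JDN 2434600 corresponds to Av 29, 5713 AM.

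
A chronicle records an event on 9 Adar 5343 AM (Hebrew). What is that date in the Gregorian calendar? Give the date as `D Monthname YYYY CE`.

3 March 1583 CE

Both dates share Julian Day Number 2299300; in the Gregorian calendar that is 3 March 1583 CE.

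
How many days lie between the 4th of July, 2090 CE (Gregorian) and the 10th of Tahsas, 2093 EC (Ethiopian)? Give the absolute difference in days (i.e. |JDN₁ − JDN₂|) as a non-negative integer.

3821

First date → JDN 2484602; second date → JDN 2488423.
The interval is |2484602 − 2488423| = 3821 days.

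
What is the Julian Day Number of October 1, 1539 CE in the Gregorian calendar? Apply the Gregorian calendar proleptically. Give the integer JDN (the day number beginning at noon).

2283441

JDN 2451545 is 1 January 2000 CE (Gregorian); the target day is −168104 days from there, so JDN = 2283441.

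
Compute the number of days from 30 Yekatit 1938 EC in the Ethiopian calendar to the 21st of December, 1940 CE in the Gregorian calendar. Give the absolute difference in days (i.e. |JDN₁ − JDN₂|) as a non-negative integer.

1904

First date → JDN 2431889; second date → JDN 2429985.
The interval is |2431889 − 2429985| = 1904 days.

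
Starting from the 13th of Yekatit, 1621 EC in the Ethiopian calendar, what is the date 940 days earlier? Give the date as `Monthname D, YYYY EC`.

Counting 940 days back from JDN 2316088 reaches JDN 2315148, which is Hamle 19, 1618 EC.

Hamle 19, 1618 EC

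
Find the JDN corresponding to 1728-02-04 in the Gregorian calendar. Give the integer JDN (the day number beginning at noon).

JDN 2400001 is 17 November 1858 CE (Gregorian), MJD 0; the target day is −47768 days from there, so JDN = 2352233.

2352233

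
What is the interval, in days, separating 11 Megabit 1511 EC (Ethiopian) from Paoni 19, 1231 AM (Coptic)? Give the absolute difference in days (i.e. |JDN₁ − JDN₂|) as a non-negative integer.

First date → JDN 2275938; second date → JDN 2274575.
The interval is |2275938 − 2274575| = 1363 days.

1363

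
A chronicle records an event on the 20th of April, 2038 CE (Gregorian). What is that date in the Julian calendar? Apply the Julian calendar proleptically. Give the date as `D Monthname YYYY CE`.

The Julian–Gregorian offset here is 13 days (Julian trailing).
20 April 2038 Gregorian − 13 days → 7 April 2038 Julian.

7 April 2038 CE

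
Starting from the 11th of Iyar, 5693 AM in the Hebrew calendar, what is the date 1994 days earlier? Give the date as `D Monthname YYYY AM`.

26 Cheshvan 5688 AM

The starting date is JDN 2427200; 2427200 − 1994 = 2425206.
JDN 2425206 corresponds to 26 Cheshvan 5688 AM.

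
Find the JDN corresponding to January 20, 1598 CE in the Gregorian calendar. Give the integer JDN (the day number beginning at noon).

2304737

JDN 2299161 is 15 October 1582 CE (Gregorian); the target day is +5576 days from there, so JDN = 2304737.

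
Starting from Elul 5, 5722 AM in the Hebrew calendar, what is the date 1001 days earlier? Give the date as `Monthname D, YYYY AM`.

JDN of Elul 5, 5722 AM = 2437912.
2437912 − 1001 = 2436911.
JDN 2436911 in the Hebrew calendar is Kislev 7, 5720 AM.

Kislev 7, 5720 AM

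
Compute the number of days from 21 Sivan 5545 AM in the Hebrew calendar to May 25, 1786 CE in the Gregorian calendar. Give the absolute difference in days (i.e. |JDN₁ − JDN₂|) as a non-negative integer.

360

JDN of the first date = 2373168.
JDN of the second date = 2373528.
|2373528 − 2373168| = 360.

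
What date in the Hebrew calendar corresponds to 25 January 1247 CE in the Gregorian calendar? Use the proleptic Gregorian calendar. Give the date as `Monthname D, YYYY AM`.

Shevat 10, 5007 AM

Both dates share Julian Day Number 2176542; in the Hebrew calendar that is 10 Shevat 5007 AM.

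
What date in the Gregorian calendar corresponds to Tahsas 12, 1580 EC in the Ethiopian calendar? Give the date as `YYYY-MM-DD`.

Julian Day Number of the source date = 2301052.
Converting JDN 2301052 to the Gregorian calendar gives 19 December 1587 CE.

1587-12-19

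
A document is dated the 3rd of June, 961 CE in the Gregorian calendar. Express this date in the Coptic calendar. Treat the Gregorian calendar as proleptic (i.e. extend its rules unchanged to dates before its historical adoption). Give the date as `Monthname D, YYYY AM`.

Paoni 4, 677 AM

Both dates share Julian Day Number 2072212; in the Coptic calendar that is 4 Paoni 677 AM.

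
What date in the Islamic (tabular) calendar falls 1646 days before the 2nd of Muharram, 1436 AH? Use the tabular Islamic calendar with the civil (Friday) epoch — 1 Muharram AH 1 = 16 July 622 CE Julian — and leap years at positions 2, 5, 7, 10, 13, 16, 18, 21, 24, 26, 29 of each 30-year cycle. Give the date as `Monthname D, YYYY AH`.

Jumada al-Awwal 10, 1431 AH

The starting date is JDN 2456957; 2456957 − 1646 = 2455311.
JDN 2455311 corresponds to Jumada al-Awwal 10, 1431 AH.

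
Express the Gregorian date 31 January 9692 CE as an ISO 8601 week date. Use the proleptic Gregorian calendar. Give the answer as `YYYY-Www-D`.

9692-W05-4

The weekday is Thursday (ISO weekday 4).
That Thursday belongs to ISO week 5 of ISO year 9692.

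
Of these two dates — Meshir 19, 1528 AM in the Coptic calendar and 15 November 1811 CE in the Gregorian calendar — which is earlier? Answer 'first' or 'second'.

Converting both to JDN: 2382935 vs 2382832; the smaller is the second.

second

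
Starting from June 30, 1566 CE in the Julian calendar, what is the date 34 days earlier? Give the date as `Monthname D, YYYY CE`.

JDN of June 30, 1566 CE = 2293220.
2293220 − 34 = 2293186.
JDN 2293186 in the Julian calendar is May 27, 1566 CE.

May 27, 1566 CE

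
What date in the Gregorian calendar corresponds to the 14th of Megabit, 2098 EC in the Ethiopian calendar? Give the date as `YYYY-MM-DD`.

2106-03-24

Both dates share Julian Day Number 2490343; in the Gregorian calendar that is 24 March 2106 CE.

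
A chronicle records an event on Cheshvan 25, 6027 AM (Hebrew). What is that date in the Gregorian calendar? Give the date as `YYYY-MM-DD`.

2266-11-24

Julian Day Number of the source date = 2549027.
Converting JDN 2549027 to the Gregorian calendar gives 24 November 2266 CE.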